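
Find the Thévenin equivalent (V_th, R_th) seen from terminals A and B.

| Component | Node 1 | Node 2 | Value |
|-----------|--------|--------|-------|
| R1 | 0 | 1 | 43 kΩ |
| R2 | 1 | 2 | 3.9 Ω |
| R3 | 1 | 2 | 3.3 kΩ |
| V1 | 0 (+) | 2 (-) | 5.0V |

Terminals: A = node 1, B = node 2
Step 1 — V_th is the open-circuit voltage V_A - V_B (nothing connected across the terminals).
Nodal analysis, taking node 2 as the 0 V reference.
Source V1 fixes V_0 = 5 V.
KCL at each unknown node (sum of currents leaving = 0; resistances in Ω):
  Node 1: (V_1 - 5)/43000 + (V_1 - 0)/3.9 + (V_1 - 0)/3300 = 0
Collecting terms: 0.2567 × V_1 = 0.0001163  =>  V_1 = 0.0004529 V
V_th = V_1 - V_2 = 0.0004529 - 0 = 0.0004529 V
Step 2 — R_th: zero the source — replace V1 by a short circuit (node 2 merges into node 0) — and find the resistance seen between A (node 1) and B (node 0).
Reduce the network between node 1 (A) and node 0 (B) by series/parallel combination:
  Rp1 = R1 ‖ R2 ‖ R3 (parallel, all between nodes 0 and 1) = 1/(1/43000 + 1/3.9 + 1/3300) = 3.895 Ω
R_th = 3.895 Ω

Final answer: V_th = 0.0004529 V, R_th = 3.895 Ω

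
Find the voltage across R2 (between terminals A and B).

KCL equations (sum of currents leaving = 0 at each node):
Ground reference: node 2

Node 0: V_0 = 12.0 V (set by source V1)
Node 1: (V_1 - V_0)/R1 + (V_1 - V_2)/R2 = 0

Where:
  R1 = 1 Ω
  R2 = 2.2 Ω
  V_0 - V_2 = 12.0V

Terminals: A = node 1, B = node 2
R1 and R2 are in series across V1 (node 0 → node 1 → node 2), and the output A–B is taken across R2, so this is a voltage divider.
Series current: I = V1/(R1 + R2) = 12/(1 + 2.2) = 12/3.2 = 3.75 A
V_R2 = I × R2 = V1 × R2/(R1 + R2) = 12 × 2.2/3.2 = 8.25 V

Final answer: 8.25 V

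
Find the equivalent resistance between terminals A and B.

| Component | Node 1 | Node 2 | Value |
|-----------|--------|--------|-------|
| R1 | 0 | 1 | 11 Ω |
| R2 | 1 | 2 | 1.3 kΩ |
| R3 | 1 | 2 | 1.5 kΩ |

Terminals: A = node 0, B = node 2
Reduce the network between node 0 (A) and node 2 (B) by series/parallel combination:
  Rp1 = R2 ‖ R3 (parallel, both between nodes 1 and 2) = 1/(1/1300 + 1/1500) = 696.4 Ω
  Rs1 = R1 + Rp1 (series, joined only at node 1) = 11 + 696.4 = 707.4 Ω
R_eq = 707.4 Ω

Final answer: 707.4 Ω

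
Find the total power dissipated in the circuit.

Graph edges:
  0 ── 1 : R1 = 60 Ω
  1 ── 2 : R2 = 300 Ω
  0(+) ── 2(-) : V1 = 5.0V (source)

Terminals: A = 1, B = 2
Nodal analysis, taking node 2 as the 0 V reference.
Source V1 fixes V_0 = 5 V.
KCL at each unknown node (sum of currents leaving = 0; resistances in Ω):
  Node 1: (V_1 - 5)/60 + (V_1 - 0)/300 = 0
Collecting terms: 0.02 × V_1 = 0.08333  =>  V_1 = 4.167 V
Power in each resistor, P = (ΔV)²/R:
  P_R1 = (5 - 4.167)²/60 = 0.01157 W
  P_R2 = (4.167 - 0)²/300 = 0.05787 W
P_total = P_R1 + P_R2 = 0.06944 W

Final answer: 0.06944 W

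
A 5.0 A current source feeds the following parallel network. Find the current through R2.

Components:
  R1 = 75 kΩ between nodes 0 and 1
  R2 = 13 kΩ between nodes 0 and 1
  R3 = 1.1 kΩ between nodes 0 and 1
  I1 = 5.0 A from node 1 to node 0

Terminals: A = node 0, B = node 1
All resistors sit directly between nodes 0 and 1, so they are in parallel and share one voltage V; the full source current 5 A splits among them.
1/R_par = 1/75000 + 1/13000 + 1/1100 = 0.0009993 S  =>  R_par = 1001 Ω
V = I × R_par = 5 × 1001 = 5003 V
I_R2 = V/R2 = 5003/13000 = 0.3849 A

Final answer: 0.3849 A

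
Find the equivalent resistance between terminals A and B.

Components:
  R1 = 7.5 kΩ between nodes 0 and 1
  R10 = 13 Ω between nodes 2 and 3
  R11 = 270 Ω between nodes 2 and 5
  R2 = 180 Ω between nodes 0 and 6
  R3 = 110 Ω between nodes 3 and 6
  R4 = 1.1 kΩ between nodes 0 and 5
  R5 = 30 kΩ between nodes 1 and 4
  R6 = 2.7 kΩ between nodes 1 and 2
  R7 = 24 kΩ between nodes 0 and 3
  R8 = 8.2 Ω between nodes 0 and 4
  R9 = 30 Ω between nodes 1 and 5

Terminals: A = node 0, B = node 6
The network is not a plain series/parallel combination. Inject a 1 A test current into terminal A (node 0) and return it from terminal B (node 6); then R_eq = V_A / (1 A).
Nodal analysis, taking node 6 as the 0 V reference.
Current source I_test pushes 1 A into node 0 and draws it out of node 6.
KCL at each unknown node (sum of currents leaving = 0; resistances in Ω):
  Node 0: (V_0 - V_1)/7500 + (V_0 - 0)/180 + (V_0 - V_5)/1100 + (V_0 - V_3)/24000 + (V_0 - V_4)/8.2 - 1 = 0
  Node 1: (V_1 - V_0)/7500 + (V_1 - V_4)/30000 + (V_1 - V_2)/2700 + (V_1 - V_5)/30 = 0
  Node 2: (V_2 - V_1)/2700 + (V_2 - V_3)/13 + (V_2 - V_5)/270 = 0
  Node 3: (V_3 - V_0)/24000 + (V_3 - V_2)/13 + (V_3 - 0)/110 = 0
  Node 4: (V_4 - V_0)/8.2 + (V_4 - V_1)/30000 = 0
  Node 5: (V_5 - V_0)/1100 + (V_5 - V_1)/30 + (V_5 - V_2)/270 = 0
Collecting terms (coefficients in siemens):
  0.1286·V_0 - 0.0001333·V_1 - 0.00004167·V_3 - 0.122·V_4 - 0.0009091·V_5 = 1
  0.03387·V_1 - 0.0001333·V_0 - 0.0003704·V_2 - 0.00003333·V_4 - 0.03333·V_5 = 0
  0.081·V_2 - 0.0003704·V_1 - 0.07692·V_3 - 0.003704·V_5 = 0
  0.08606·V_3 - 0.00004167·V_0 - 0.07692·V_2 = 0
  0.122·V_4 - 0.122·V_0 - 0.00003333·V_1 = 0
  0.03795·V_5 - 0.0009091·V_0 - 0.03333·V_1 - 0.003704·V_2 = 0
Solving these 6 simultaneous equations (Gaussian elimination) gives:
  V_0 = 157.2 V, V_1 = 45.3 V, V_2 = 15.49 V, V_3 = 13.92 V
  V_4 = 157.2 V, V_5 = 45.07 V
R_eq = V_0 / 1 A = 157.2 Ω

Final answer: 157.2 Ω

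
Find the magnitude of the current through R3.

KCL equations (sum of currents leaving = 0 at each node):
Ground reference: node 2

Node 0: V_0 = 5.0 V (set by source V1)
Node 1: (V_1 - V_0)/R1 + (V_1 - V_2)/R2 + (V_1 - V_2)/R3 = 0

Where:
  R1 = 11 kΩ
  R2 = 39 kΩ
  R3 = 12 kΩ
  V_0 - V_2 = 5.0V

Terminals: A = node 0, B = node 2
Nodal analysis, taking node 2 as the 0 V reference.
Source V1 fixes V_0 = 5 V.
KCL at each unknown node (sum of currents leaving = 0; resistances in Ω):
  Node 1: (V_1 - 5)/11000 + (V_1 - 0)/39000 + (V_1 - 0)/12000 = 0
Collecting terms: 0.0001999 × V_1 = 0.0004545  =>  V_1 = 2.274 V
I_R3 = (V_1 - V_2)/R3 = (2.274 - 0)/12000 = 0.0001895 A
|I_R3| = 0.0001895 A

Final answer: |I_R3| = 0.0001895 A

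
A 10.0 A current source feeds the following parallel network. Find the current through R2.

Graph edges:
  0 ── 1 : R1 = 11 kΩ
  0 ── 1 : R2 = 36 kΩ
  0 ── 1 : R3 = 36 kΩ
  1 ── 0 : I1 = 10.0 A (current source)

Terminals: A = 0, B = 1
All resistors sit directly between nodes 0 and 1, so they are in parallel and share one voltage V; the full source current 10 A splits among them.
1/R_par = 1/11000 + 1/36000 + 1/36000 = 0.0001465 S  =>  R_par = 6828 Ω
V = I × R_par = 10 × 6828 = 68280 V
I_R2 = V/R2 = 68280/36000 = 1.897 A

Final answer: 1.897 A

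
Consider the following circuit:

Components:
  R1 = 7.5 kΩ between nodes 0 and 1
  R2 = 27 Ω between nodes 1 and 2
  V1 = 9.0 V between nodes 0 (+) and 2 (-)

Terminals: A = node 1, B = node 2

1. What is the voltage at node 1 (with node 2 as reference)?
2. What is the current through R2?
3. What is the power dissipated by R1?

Nodal analysis, taking node 2 as the 0 V reference.
Source V1 fixes V_0 = 9 V.
KCL at each unknown node (sum of currents leaving = 0; resistances in Ω):
  Node 1: (V_1 - 9)/7500 + (V_1 - 0)/27 = 0
Collecting terms: 0.03717 × V_1 = 0.0012  =>  V_1 = 0.03228 V
Part 1:
  Read off the nodal solution: V_1 = 0.03228 V
Part 2:
  I_R2 = (V_1 - V_2)/R2 = (0.03228 - 0)/27 = 0.001196 A
  Magnitude: I_R2 = 0.001196 A
Part 3:
  I_R1 = (V_0 - V_1)/R1 = (9 - 0.03228)/7500 = 0.001196 A
  P_R1 = I_R1² × R1 = (0.001196)² × 7500 = 0.01072 W

Final answers:
1. V_1 = 0.03228 V
2. I_R2 = 0.001196 A
3. P_R1 = 0.01072 W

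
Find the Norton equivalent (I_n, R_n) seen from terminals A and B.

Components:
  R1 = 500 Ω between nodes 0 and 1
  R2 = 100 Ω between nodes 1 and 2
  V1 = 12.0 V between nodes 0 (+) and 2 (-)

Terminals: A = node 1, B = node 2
Find the Thévenin equivalent first; then I_n = V_th/R_th and R_n = R_th.
Step 1 — V_th is the open-circuit voltage V_A - V_B (nothing connected across the terminals).
Nodal analysis, taking node 2 as the 0 V reference.
Source V1 fixes V_0 = 12 V.
KCL at each unknown node (sum of currents leaving = 0; resistances in Ω):
  Node 1: (V_1 - 12)/500 + (V_1 - 0)/100 = 0
Collecting terms: 0.012 × V_1 = 0.024  =>  V_1 = 2 V
V_th = V_1 - V_2 = 2 - 0 = 2 V
Step 2 — R_th: zero the source — replace V1 by a short circuit (node 2 merges into node 0) — and find the resistance seen between A (node 1) and B (node 0).
Reduce the network between node 1 (A) and node 0 (B) by series/parallel combination:
  Rp1 = R1 ‖ R2 (parallel, both between nodes 0 and 1) = 1/(1/500 + 1/100) = 83.33 Ω
R_th = 83.33 Ω
I_n = V_th/R_th = 2/83.33 = 0.024 A, and R_n = R_th = 83.33 Ω

Final answer: I_n = 0.024 A, R_n = 83.33 Ω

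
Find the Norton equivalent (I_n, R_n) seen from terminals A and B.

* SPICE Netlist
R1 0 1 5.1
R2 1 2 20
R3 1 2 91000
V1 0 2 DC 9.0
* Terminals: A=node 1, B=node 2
Find the Thévenin equivalent first; then I_n = V_th/R_th and R_n = R_th.
Step 1 — V_th is the open-circuit voltage V_A - V_B (nothing connected across the terminals).
Nodal analysis, taking node 2 as the 0 V reference.
Source V1 fixes V_0 = 9 V.
KCL at each unknown node (sum of currents leaving = 0; resistances in Ω):
  Node 1: (V_1 - 9)/5.1 + (V_1 - 0)/20 + (V_1 - 0)/91000 = 0
Collecting terms: 0.2461 × V_1 = 1.765  =>  V_1 = 7.171 V
V_th = V_1 - V_2 = 7.171 - 0 = 7.171 V
Step 2 — R_th: zero the source — replace V1 by a short circuit (node 2 merges into node 0) — and find the resistance seen between A (node 1) and B (node 0).
Reduce the network between node 1 (A) and node 0 (B) by series/parallel combination:
  Rp1 = R1 ‖ R2 ‖ R3 (parallel, all between nodes 0 and 1) = 1/(1/5.1 + 1/20 + 1/91000) = 4.064 Ω
R_th = 4.064 Ω
I_n = V_th/R_th = 7.171/4.064 = 1.765 A, and R_n = R_th = 4.064 Ω

Final answer: I_n = 1.765 A, R_n = 4.064 Ω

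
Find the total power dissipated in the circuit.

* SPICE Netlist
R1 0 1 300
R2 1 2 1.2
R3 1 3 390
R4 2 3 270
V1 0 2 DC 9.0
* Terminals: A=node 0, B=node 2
Nodal analysis, taking node 2 as the 0 V reference.
Source V1 fixes V_0 = 9 V.
KCL at each unknown node (sum of currents leaving = 0; resistances in Ω):
  Node 1: (V_1 - 9)/300 + (V_1 - 0)/1.2 + (V_1 - V_3)/390 = 0
  Node 3: (V_3 - V_1)/390 + (V_3 - 0)/270 = 0
Collecting terms (coefficients in siemens):
  0.8392·V_1 - 0.002564·V_3 = 0.03
  0.006268·V_3 - 0.002564·V_1 = 0
Determinant D = (0.8392)(0.006268) - (-0.002564)(-0.002564) = 0.005254
V_1 = [(0.03)(0.006268) - (-0.002564)(0)]/D = 0.03579 V
V_3 = [(0.8392)(0) - (0.03)(-0.002564)]/D = 0.01464 V
Power in each resistor, P = (ΔV)²/R:
  P_R1 = (9 - 0.03579)²/300 = 0.2679 W
  P_R2 = (0.03579 - 0)²/1.2 = 0.001068 W
  P_R3 = (0.03579 - 0.01464)²/390 = 0.000001147 W
  P_R4 = (0 - 0.01464)²/270 = 0.000000794 W
P_total = P_R1 + P_R2 + P_R3 + P_R4 = 0.2689 W

Final answer: 0.2689 W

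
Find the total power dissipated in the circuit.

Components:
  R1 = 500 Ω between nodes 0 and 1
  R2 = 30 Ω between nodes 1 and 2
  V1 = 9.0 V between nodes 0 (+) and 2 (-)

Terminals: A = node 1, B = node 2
Nodal analysis, taking node 2 as the 0 V reference.
Source V1 fixes V_0 = 9 V.
KCL at each unknown node (sum of currents leaving = 0; resistances in Ω):
  Node 1: (V_1 - 9)/500 + (V_1 - 0)/30 = 0
Collecting terms: 0.03533 × V_1 = 0.018  =>  V_1 = 0.5094 V
Power in each resistor, P = (ΔV)²/R:
  P_R1 = (9 - 0.5094)²/500 = 0.1442 W
  P_R2 = (0.5094 - 0)²/30 = 0.008651 W
P_total = P_R1 + P_R2 = 0.1528 W

Final answer: 0.1528 W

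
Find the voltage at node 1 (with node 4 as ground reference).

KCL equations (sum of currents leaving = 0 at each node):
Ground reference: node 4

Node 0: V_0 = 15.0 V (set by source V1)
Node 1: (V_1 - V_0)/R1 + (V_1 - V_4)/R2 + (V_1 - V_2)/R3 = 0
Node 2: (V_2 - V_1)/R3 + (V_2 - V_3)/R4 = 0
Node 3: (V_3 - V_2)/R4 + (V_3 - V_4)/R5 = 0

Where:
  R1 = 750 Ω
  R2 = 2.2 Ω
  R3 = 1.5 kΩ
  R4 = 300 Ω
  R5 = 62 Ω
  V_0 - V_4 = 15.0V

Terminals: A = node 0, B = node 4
Nodal analysis, taking node 4 as the 0 V reference.
Source V1 fixes V_0 = 15 V.
KCL at each unknown node (sum of currents leaving = 0; resistances in Ω):
  Node 1: (V_1 - 15)/750 + (V_1 - 0)/2.2 + (V_1 - V_2)/1500 = 0
  Node 2: (V_2 - V_1)/1500 + (V_2 - V_3)/300 = 0
  Node 3: (V_3 - V_2)/300 + (V_3 - 0)/62 = 0
Collecting terms (coefficients in siemens):
  0.4565·V_1 - 0.0006667·V_2 = 0.02
  0.004·V_2 - 0.0006667·V_1 - 0.003333·V_3 = 0
  0.01946·V_3 - 0.003333·V_2 = 0
Solving these 3 simultaneous equations (Gaussian elimination) gives:
  V_1 = 0.04382 V, V_2 = 0.008519 V, V_3 = 0.001459 V
The requested potential is V_1 = 0.04382 V.

Final answer: V_1 = 0.04382 V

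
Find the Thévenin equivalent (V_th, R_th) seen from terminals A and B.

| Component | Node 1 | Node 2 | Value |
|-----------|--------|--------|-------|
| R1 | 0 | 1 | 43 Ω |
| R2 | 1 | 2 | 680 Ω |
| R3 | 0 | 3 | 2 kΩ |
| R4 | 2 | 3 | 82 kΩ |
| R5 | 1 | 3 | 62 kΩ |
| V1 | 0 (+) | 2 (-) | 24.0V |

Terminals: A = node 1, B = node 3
Step 1 — V_th is the open-circuit voltage V_A - V_B (nothing connected across the terminals).
Nodal analysis, taking node 2 as the 0 V reference.
Source V1 fixes V_0 = 24 V.
KCL at each unknown node (sum of currents leaving = 0; resistances in Ω):
  Node 1: (V_1 - 24)/43 + (V_1 - 0)/680 + (V_1 - V_3)/62000 = 0
  Node 3: (V_3 - 24)/2000 + (V_3 - 0)/82000 + (V_3 - V_1)/62000 = 0
Collecting terms (coefficients in siemens):
  0.02474·V_1 - 0.00001613·V_3 = 0.5581
  0.0005283·V_3 - 0.00001613·V_1 = 0.012
Determinant D = (0.02474)(0.0005283) - (-0.00001613)(-0.00001613) = 0.00001307
V_1 = [(0.5581)(0.0005283) - (-0.00001613)(0.012)]/D = 22.57 V
V_3 = [(0.02474)(0.012) - (0.5581)(-0.00001613)]/D = 23.4 V
V_th = V_1 - V_3 = 22.57 - 23.4 = -0.8293 V
Step 2 — R_th: zero the source — replace V1 by a short circuit (node 2 merges into node 0) — and find the resistance seen between A (node 1) and B (node 3).
Reduce the network between node 1 (A) and node 3 (B) by series/parallel combination:
  Rp1 = R1 ‖ R2 (parallel, both between nodes 0 and 1) = 1/(1/43 + 1/680) = 40.44 Ω
  Rp2 = R3 ‖ R4 (parallel, both between nodes 0 and 3) = 1/(1/2000 + 1/82000) = 1952 Ω
  Rs1 = Rp1 + Rp2 (series, joined only at node 0) = 40.44 + 1952 = 1993 Ω
  Rp3 = R5 ‖ Rs1 (parallel, both between nodes 1 and 3) = 1/(1/62000 + 1/1993) = 1931 Ω
R_th = 1.931 kΩ

Final answer: V_th = -0.8293 V, R_th = 1.931 kΩ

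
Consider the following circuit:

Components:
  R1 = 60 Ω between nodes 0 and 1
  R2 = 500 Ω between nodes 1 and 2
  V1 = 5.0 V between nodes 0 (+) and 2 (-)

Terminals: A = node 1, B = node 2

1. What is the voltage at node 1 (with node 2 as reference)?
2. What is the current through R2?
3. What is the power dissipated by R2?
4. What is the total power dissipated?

Nodal analysis, taking node 2 as the 0 V reference.
Source V1 fixes V_0 = 5 V.
KCL at each unknown node (sum of currents leaving = 0; resistances in Ω):
  Node 1: (V_1 - 5)/60 + (V_1 - 0)/500 = 0
Collecting terms: 0.01867 × V_1 = 0.08333  =>  V_1 = 4.464 V
Part 1:
  Read off the nodal solution: V_1 = 4.464 V
Part 2:
  I_R2 = (V_1 - V_2)/R2 = (4.464 - 0)/500 = 0.008929 A
  Magnitude: I_R2 = 0.008929 A
Part 3:
  I_R2 = (V_1 - V_2)/R2 = (4.464 - 0)/500 = 0.008929 A
  P_R2 = I_R2² × R2 = (0.008929)² × 500 = 0.03986 W
Part 4:
  Power in each resistor, P = (ΔV)²/R:
    P_R1 = (5 - 4.464)²/60 = 0.004783 W
    P_R2 = (4.464 - 0)²/500 = 0.03986 W
  P_total = P_R1 + P_R2 = 0.04464 W

Final answers:
1. V_1 = 4.464 V
2. I_R2 = 0.008929 A
3. P_R2 = 0.03986 W
4. P_total = 0.04464 W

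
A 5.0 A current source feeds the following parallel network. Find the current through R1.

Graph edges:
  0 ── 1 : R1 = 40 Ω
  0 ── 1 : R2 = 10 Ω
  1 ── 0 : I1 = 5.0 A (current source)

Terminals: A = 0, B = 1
All resistors sit directly between nodes 0 and 1, so they are in parallel and share one voltage V; the full source current 5 A splits among them.
1/R_par = 1/40 + 1/10 = 0.125 S  =>  R_par = 8 Ω
V = I × R_par = 5 × 8 = 40 V
I_R1 = V/R1 = 40/40 = 1 A

Final answer: 1 A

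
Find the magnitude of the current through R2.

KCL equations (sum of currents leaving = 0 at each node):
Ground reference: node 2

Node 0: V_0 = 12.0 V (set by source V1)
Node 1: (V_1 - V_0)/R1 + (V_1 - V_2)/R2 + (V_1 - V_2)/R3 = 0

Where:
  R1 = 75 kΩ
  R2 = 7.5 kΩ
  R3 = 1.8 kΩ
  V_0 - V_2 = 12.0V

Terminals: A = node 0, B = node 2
Nodal analysis, taking node 2 as the 0 V reference.
Source V1 fixes V_0 = 12 V.
KCL at each unknown node (sum of currents leaving = 0; resistances in Ω):
  Node 1: (V_1 - 12)/75000 + (V_1 - 0)/7500 + (V_1 - 0)/1800 = 0
Collecting terms: 0.0007022 × V_1 = 0.00016  =>  V_1 = 0.2278 V
I_R2 = (V_1 - V_2)/R2 = (0.2278 - 0)/7500 = 0.00003038 A
|I_R2| = 0.00003038 A

Final answer: |I_R2| = 3.038e-05 A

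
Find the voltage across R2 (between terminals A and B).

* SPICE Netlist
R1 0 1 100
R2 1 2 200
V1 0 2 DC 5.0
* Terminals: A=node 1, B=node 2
R1 and R2 are in series across V1 (node 0 → node 1 → node 2), and the output A–B is taken across R2, so this is a voltage divider.
Series current: I = V1/(R1 + R2) = 5/(100 + 200) = 5/300 = 0.01667 A
V_R2 = I × R2 = V1 × R2/(R1 + R2) = 5 × 200/300 = 3.333 V

Final answer: 3.333 V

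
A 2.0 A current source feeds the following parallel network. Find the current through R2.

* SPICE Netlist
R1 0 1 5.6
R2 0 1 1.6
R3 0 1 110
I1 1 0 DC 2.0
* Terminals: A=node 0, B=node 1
All resistors sit directly between nodes 0 and 1, so they are in parallel and share one voltage V; the full source current 2 A splits among them.
1/R_par = 1/5.6 + 1/1.6 + 1/110 = 0.8127 S  =>  R_par = 1.231 Ω
V = I × R_par = 2 × 1.231 = 2.461 V
I_R2 = V/R2 = 2.461/1.6 = 1.538 A

Final answer: 1.538 A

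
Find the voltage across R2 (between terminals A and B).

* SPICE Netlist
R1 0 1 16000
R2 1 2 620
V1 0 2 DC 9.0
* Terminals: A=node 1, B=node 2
R1 and R2 are in series across V1 (node 0 → node 1 → node 2), and the output A–B is taken across R2, so this is a voltage divider.
Series current: I = V1/(R1 + R2) = 9/(16000 + 620) = 9/16620 = 0.0005415 A
V_R2 = I × R2 = V1 × R2/(R1 + R2) = 9 × 620/16620 = 0.3357 V

Final answer: 0.3357 V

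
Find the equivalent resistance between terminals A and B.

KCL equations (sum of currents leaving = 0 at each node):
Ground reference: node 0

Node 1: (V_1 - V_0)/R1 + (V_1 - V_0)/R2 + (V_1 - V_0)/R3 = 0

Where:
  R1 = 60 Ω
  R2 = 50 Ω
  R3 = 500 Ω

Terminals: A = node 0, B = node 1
Reduce the network between node 0 (A) and node 1 (B) by series/parallel combination:
  Rp1 = R1 ‖ R2 ‖ R3 (parallel, all between nodes 0 and 1) = 1/(1/60 + 1/50 + 1/500) = 25.86 Ω
R_eq = 25.86 Ω

Final answer: 25.86 Ω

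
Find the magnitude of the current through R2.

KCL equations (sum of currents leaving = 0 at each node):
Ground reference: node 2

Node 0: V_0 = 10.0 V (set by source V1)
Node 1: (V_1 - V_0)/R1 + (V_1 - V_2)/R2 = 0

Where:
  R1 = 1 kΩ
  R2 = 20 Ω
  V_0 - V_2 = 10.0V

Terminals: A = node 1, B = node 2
Nodal analysis, taking node 2 as the 0 V reference.
Source V1 fixes V_0 = 10 V.
KCL at each unknown node (sum of currents leaving = 0; resistances in Ω):
  Node 1: (V_1 - 10)/1000 + (V_1 - 0)/20 = 0
Collecting terms: 0.051 × V_1 = 0.01  =>  V_1 = 0.1961 V
I_R2 = (V_1 - V_2)/R2 = (0.1961 - 0)/20 = 0.009804 A
|I_R2| = 0.009804 A

Final answer: |I_R2| = 0.009804 A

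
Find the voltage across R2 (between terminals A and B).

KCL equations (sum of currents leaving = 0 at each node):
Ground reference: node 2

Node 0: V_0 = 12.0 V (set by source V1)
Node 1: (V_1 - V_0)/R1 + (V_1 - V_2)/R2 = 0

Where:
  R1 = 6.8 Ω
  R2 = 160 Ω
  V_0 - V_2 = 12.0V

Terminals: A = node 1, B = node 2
R1 and R2 are in series across V1 (node 0 → node 1 → node 2), and the output A–B is taken across R2, so this is a voltage divider.
Series current: I = V1/(R1 + R2) = 12/(6.8 + 160) = 12/166.8 = 0.07194 A
V_R2 = I × R2 = V1 × R2/(R1 + R2) = 12 × 160/166.8 = 11.51 V

Final answer: 11.51 V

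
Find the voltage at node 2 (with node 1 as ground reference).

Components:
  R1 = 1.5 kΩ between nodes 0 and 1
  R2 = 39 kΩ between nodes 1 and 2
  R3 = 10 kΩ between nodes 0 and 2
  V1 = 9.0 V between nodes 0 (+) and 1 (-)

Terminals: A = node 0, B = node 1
Nodal analysis, taking node 1 as the 0 V reference.
Source V1 fixes V_0 = 9 V.
KCL at each unknown node (sum of currents leaving = 0; resistances in Ω):
  Node 2: (V_2 - 0)/39000 + (V_2 - 9)/10000 = 0
Collecting terms: 0.0001256 × V_2 = 0.0009  =>  V_2 = 7.163 V
The requested potential is V_2 = 7.163 V.

Final answer: V_2 = 7.163 V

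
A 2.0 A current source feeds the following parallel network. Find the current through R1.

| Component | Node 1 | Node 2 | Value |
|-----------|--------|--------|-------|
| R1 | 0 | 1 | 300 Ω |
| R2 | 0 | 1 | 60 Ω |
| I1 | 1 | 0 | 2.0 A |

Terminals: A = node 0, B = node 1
All resistors sit directly between nodes 0 and 1, so they are in parallel and share one voltage V; the full source current 2 A splits among them.
1/R_par = 1/300 + 1/60 = 0.02 S  =>  R_par = 50 Ω
V = I × R_par = 2 × 50 = 100 V
I_R1 = V/R1 = 100/300 = 0.3333 A

Final answer: 0.3333 A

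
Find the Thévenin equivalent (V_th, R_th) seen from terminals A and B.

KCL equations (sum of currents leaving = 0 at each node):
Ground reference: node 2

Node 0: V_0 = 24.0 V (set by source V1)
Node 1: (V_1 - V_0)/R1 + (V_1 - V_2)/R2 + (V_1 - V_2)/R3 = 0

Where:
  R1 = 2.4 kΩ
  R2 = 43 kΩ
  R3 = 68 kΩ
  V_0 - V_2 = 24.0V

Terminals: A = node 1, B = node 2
Step 1 — V_th is the open-circuit voltage V_A - V_B (nothing connected across the terminals).
Nodal analysis, taking node 2 as the 0 V reference.
Source V1 fixes V_0 = 24 V.
KCL at each unknown node (sum of currents leaving = 0; resistances in Ω):
  Node 1: (V_1 - 24)/2400 + (V_1 - 0)/43000 + (V_1 - 0)/68000 = 0
Collecting terms: 0.0004546 × V_1 = 0.01  =>  V_1 = 22 V
V_th = V_1 - V_2 = 22 - 0 = 22 V
Step 2 — R_th: zero the source — replace V1 by a short circuit (node 2 merges into node 0) — and find the resistance seen between A (node 1) and B (node 0).
Reduce the network between node 1 (A) and node 0 (B) by series/parallel combination:
  Rp1 = R1 ‖ R2 ‖ R3 (parallel, all between nodes 0 and 1) = 1/(1/2400 + 1/43000 + 1/68000) = 2200 Ω
R_th = 2.2 kΩ

Final answer: V_th = 22 V, R_th = 2.2 kΩ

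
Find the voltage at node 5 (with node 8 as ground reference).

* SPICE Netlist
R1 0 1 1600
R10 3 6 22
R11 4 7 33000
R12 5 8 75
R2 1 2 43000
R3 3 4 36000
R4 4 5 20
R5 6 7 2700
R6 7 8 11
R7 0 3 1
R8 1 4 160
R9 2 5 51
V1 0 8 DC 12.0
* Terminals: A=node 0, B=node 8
Nodal analysis, taking node 8 as the 0 V reference.
Source V1 fixes V_0 = 12 V.
KCL at each unknown node (sum of currents leaving = 0; resistances in Ω):
  Node 1: (V_1 - 12)/1600 + (V_1 - V_2)/43000 + (V_1 - V_4)/160 = 0
  Node 2: (V_2 - V_1)/43000 + (V_2 - V_5)/51 = 0
  Node 3: (V_3 - V_4)/36000 + (V_3 - 12)/1 + (V_3 - V_6)/22 = 0
  Node 4: (V_4 - V_3)/36000 + (V_4 - V_5)/20 + (V_4 - V_1)/160 + (V_4 - V_7)/33000 = 0
  Node 5: (V_5 - V_4)/20 + (V_5 - V_2)/51 + (V_5 - 0)/75 = 0
  Node 6: (V_6 - V_7)/2700 + (V_6 - V_3)/22 = 0
  Node 7: (V_7 - V_6)/2700 + (V_7 - 0)/11 + (V_7 - V_4)/33000 = 0
Collecting terms (coefficients in siemens):
  0.006898·V_1 - 0.00002326·V_2 - 0.00625·V_4 = 0.0075
  0.01963·V_2 - 0.00002326·V_1 - 0.01961·V_5 = 0
  1.045·V_3 - 0.00002778·V_4 - 0.04545·V_6 = 12
  0.05631·V_4 - 0.00625·V_1 - 0.00002778·V_3 - 0.05·V_5 - 0.0000303·V_7 = 0
  0.08294·V_5 - 0.01961·V_2 - 0.05·V_4 = 0
  0.04582·V_6 - 0.04545·V_3 - 0.0003704·V_7 = 0
  0.09131·V_7 - 0.0000303·V_4 - 0.0003704·V_6 = 0
Solving these 7 simultaneous equations (Gaussian elimination) gives:
  V_1 = 1.67 V, V_2 = 0.5079 V, V_3 = 12 V, V_4 = 0.6411 V
  V_5 = 0.5065 V, V_6 = 11.9 V, V_7 = 0.04848 V
The requested potential is V_5 = 0.5065 V.

Final answer: V_5 = 0.5065 V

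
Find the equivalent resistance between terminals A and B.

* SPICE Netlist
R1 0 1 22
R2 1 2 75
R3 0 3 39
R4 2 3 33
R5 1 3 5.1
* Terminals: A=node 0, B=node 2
The network is not a plain series/parallel combination. Inject a 1 A test current into terminal A (node 0) and return it from terminal B (node 2); then R_eq = V_A / (1 A).
Nodal analysis, taking node 2 as the 0 V reference.
Current source I_test pushes 1 A into node 0 and draws it out of node 2.
KCL at each unknown node (sum of currents leaving = 0; resistances in Ω):
  Node 0: (V_0 - V_1)/22 + (V_0 - V_3)/39 - 1 = 0
  Node 1: (V_1 - V_0)/22 + (V_1 - 0)/75 + (V_1 - V_3)/5.1 = 0
  Node 3: (V_3 - V_0)/39 + (V_3 - V_1)/5.1 + (V_3 - 0)/33 = 0
Collecting terms (coefficients in siemens):
  0.0711·V_0 - 0.04545·V_1 - 0.02564·V_3 = 1
  0.2549·V_1 - 0.04545·V_0 - 0.1961·V_3 = 0
  0.252·V_3 - 0.02564·V_0 - 0.1961·V_1 = 0
Solving these 3 simultaneous equations (Gaussian elimination) gives:
  V_0 = 37.48 V, V_1 = 23.96 V, V_3 = 22.46 V
R_eq = V_0 / 1 A = 37.48 Ω

Final answer: 37.48 Ω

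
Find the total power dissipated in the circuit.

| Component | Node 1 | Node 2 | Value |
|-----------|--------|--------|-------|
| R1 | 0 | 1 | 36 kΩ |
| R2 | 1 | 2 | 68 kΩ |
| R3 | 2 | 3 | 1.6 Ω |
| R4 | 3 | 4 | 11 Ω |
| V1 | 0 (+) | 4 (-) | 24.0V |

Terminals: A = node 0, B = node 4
Nodal analysis, taking node 4 as the 0 V reference.
Source V1 fixes V_0 = 24 V.
KCL at each unknown node (sum of currents leaving = 0; resistances in Ω):
  Node 1: (V_1 - 24)/36000 + (V_1 - V_2)/68000 = 0
  Node 2: (V_2 - V_1)/68000 + (V_2 - V_3)/1.6 = 0
  Node 3: (V_3 - V_2)/1.6 + (V_3 - 0)/11 = 0
Collecting terms (coefficients in siemens):
  0.00004248·V_1 - 0.00001471·V_2 = 0.0006667
  0.625·V_2 - 0.00001471·V_1 - 0.625·V_3 = 0
  0.7159·V_3 - 0.625·V_2 = 0
Solving these 3 simultaneous equations (Gaussian elimination) gives:
  V_1 = 15.69 V, V_2 = 0.002907 V, V_3 = 0.002538 V
Power in each resistor, P = (ΔV)²/R:
  P_R1 = (24 - 15.69)²/36000 = 0.001917 W
  P_R2 = (15.69 - 0.002907)²/68000 = 0.00362 W
  P_R3 = (0.002907 - 0.002538)²/1.6 = 0.00000008519 W
  P_R4 = (0.002538 - 0)²/11 = 0.0000005857 W
P_total = P_R1 + P_R2 + P_R3 + P_R4 = 0.005538 W

Final answer: 0.005538 W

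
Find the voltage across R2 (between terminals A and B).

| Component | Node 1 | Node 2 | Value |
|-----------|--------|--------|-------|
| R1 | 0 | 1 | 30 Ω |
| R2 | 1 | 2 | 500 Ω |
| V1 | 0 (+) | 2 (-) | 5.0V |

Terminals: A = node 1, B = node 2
R1 and R2 are in series across V1 (node 0 → node 1 → node 2), and the output A–B is taken across R2, so this is a voltage divider.
Series current: I = V1/(R1 + R2) = 5/(30 + 500) = 5/530 = 0.009434 A
V_R2 = I × R2 = V1 × R2/(R1 + R2) = 5 × 500/530 = 4.717 V

Final answer: 4.717 V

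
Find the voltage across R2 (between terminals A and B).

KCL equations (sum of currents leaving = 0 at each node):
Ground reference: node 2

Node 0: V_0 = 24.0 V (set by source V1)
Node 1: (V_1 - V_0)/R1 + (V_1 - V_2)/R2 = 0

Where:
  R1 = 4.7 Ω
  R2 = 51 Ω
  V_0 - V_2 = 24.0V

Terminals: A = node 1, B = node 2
R1 and R2 are in series across V1 (node 0 → node 1 → node 2), and the output A–B is taken across R2, so this is a voltage divider.
Series current: I = V1/(R1 + R2) = 24/(4.7 + 51) = 24/55.7 = 0.4309 A
V_R2 = I × R2 = V1 × R2/(R1 + R2) = 24 × 51/55.7 = 21.97 V

Final answer: 21.97 V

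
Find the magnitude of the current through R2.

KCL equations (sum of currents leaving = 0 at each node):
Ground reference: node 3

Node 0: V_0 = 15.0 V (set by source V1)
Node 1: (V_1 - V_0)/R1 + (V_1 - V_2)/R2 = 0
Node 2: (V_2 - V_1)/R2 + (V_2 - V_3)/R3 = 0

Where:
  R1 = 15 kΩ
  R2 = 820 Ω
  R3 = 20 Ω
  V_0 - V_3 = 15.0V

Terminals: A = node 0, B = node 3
Nodal analysis, taking node 3 as the 0 V reference.
Source V1 fixes V_0 = 15 V.
KCL at each unknown node (sum of currents leaving = 0; resistances in Ω):
  Node 1: (V_1 - 15)/15000 + (V_1 - V_2)/820 = 0
  Node 2: (V_2 - V_1)/820 + (V_2 - 0)/20 = 0
Collecting terms (coefficients in siemens):
  0.001286·V_1 - 0.00122·V_2 = 0.001
  0.05122·V_2 - 0.00122·V_1 = 0
Determinant D = (0.001286)(0.05122) - (-0.00122)(-0.00122) = 0.00006439
V_1 = [(0.001)(0.05122) - (-0.00122)(0)]/D = 0.7955 V
V_2 = [(0.001286)(0) - (0.001)(-0.00122)]/D = 0.01894 V
I_R2 = (V_1 - V_2)/R2 = (0.7955 - 0.01894)/820 = 0.000947 A
|I_R2| = 0.000947 A

Final answer: |I_R2| = 0.000947 A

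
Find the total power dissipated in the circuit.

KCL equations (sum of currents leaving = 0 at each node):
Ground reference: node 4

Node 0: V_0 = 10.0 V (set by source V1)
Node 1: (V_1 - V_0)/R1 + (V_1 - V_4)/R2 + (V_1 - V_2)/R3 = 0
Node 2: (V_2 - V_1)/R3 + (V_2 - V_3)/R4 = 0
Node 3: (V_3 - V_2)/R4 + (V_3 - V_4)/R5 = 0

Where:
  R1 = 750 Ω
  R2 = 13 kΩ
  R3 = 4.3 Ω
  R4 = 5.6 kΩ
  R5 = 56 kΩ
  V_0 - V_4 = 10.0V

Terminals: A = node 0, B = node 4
Nodal analysis, taking node 4 as the 0 V reference.
Source V1 fixes V_0 = 10 V.
KCL at each unknown node (sum of currents leaving = 0; resistances in Ω):
  Node 1: (V_1 - 10)/750 + (V_1 - 0)/13000 + (V_1 - V_2)/4.3 = 0
  Node 2: (V_2 - V_1)/4.3 + (V_2 - V_3)/5600 = 0
  Node 3: (V_3 - V_2)/5600 + (V_3 - 0)/56000 = 0
Collecting terms (coefficients in siemens):
  0.234·V_1 - 0.2326·V_2 = 0.01333
  0.2327·V_2 - 0.2326·V_1 - 0.0001786·V_3 = 0
  0.0001964·V_3 - 0.0001786·V_2 = 0
Solving these 3 simultaneous equations (Gaussian elimination) gives:
  V_1 = 9.347 V, V_2 = 9.346 V, V_3 = 8.497 V
Power in each resistor, P = (ΔV)²/R:
  P_R1 = (10 - 9.347)²/750 = 0.0005686 W
  P_R2 = (9.347 - 0)²/13000 = 0.00672 W
  P_R3 = (9.347 - 9.346)²/4.3 = 0.00000009899 W
  P_R4 = (9.346 - 8.497)²/5600 = 0.0001289 W
  P_R5 = (8.497 - 0)²/56000 = 0.001289 W
P_total = P_R1 + P_R2 + P_R3 + P_R4 + P_R5 = 0.008707 W

Final answer: 0.008707 W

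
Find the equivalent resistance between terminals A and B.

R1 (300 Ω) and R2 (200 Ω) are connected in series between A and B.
Reduce the network between node 0 (A) and node 2 (B) by series/parallel combination:
  Rs1 = R1 + R2 (series, joined only at node 1) = 300 + 200 = 500 Ω
R_eq = 500 Ω

Final answer: 500 Ω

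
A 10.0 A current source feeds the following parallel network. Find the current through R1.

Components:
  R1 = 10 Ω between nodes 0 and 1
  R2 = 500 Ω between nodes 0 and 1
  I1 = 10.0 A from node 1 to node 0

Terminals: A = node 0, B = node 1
All resistors sit directly between nodes 0 and 1, so they are in parallel and share one voltage V; the full source current 10 A splits among them.
1/R_par = 1/10 + 1/500 = 0.102 S  =>  R_par = 9.804 Ω
V = I × R_par = 10 × 9.804 = 98.04 V
I_R1 = V/R1 = 98.04/10 = 9.804 A

Final answer: 9.804 A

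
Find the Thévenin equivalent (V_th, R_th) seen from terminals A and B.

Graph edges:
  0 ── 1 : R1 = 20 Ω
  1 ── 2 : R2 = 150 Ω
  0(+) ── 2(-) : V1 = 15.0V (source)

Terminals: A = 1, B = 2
Step 1 — V_th is the open-circuit voltage V_A - V_B (nothing connected across the terminals).
Nodal analysis, taking node 2 as the 0 V reference.
Source V1 fixes V_0 = 15 V.
KCL at each unknown node (sum of currents leaving = 0; resistances in Ω):
  Node 1: (V_1 - 15)/20 + (V_1 - 0)/150 = 0
Collecting terms: 0.05667 × V_1 = 0.75  =>  V_1 = 13.24 V
V_th = V_1 - V_2 = 13.24 - 0 = 13.24 V
Step 2 — R_th: zero the source — replace V1 by a short circuit (node 2 merges into node 0) — and find the resistance seen between A (node 1) and B (node 0).
Reduce the network between node 1 (A) and node 0 (B) by series/parallel combination:
  Rp1 = R1 ‖ R2 (parallel, both between nodes 0 and 1) = 1/(1/20 + 1/150) = 17.65 Ω
R_th = 17.65 Ω

Final answer: V_th = 13.24 V, R_th = 17.65 Ω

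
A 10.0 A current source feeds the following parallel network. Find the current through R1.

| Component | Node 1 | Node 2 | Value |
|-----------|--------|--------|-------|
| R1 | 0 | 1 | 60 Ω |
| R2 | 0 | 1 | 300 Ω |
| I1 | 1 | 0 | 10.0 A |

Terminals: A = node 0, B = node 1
All resistors sit directly between nodes 0 and 1, so they are in parallel and share one voltage V; the full source current 10 A splits among them.
1/R_par = 1/60 + 1/300 = 0.02 S  =>  R_par = 50 Ω
V = I × R_par = 10 × 50 = 500 V
I_R1 = V/R1 = 500/60 = 8.333 A

Final answer: 8.333 A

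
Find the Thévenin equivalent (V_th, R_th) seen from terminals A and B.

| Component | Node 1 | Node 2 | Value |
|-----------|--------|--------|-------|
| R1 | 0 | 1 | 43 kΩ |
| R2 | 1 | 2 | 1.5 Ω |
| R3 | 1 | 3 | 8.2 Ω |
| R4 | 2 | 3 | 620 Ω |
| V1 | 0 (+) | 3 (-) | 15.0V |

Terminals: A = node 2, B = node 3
Step 1 — V_th is the open-circuit voltage V_A - V_B (nothing connected across the terminals).
Nodal analysis, taking node 3 as the 0 V reference.
Source V1 fixes V_0 = 15 V.
KCL at each unknown node (sum of currents leaving = 0; resistances in Ω):
  Node 1: (V_1 - 15)/43000 + (V_1 - V_2)/1.5 + (V_1 - 0)/8.2 = 0
  Node 2: (V_2 - V_1)/1.5 + (V_2 - 0)/620 = 0
Collecting terms (coefficients in siemens):
  0.7886·V_1 - 0.6667·V_2 = 0.0003488
  0.6683·V_2 - 0.6667·V_1 = 0
Determinant D = (0.7886)(0.6683) - (-0.6667)(-0.6667) = 0.08259
V_1 = [(0.0003488)(0.6683) - (-0.6667)(0)]/D = 0.002823 V
V_2 = [(0.7886)(0) - (0.0003488)(-0.6667)]/D = 0.002816 V
V_th = V_2 - V_3 = 0.002816 - 0 = 0.002816 V
Step 2 — R_th: zero the source — replace V1 by a short circuit (node 3 merges into node 0) — and find the resistance seen between A (node 2) and B (node 0).
Reduce the network between node 2 (A) and node 0 (B) by series/parallel combination:
  Rp1 = R1 ‖ R3 (parallel, both between nodes 0 and 1) = 1/(1/43000 + 1/8.2) = 8.198 Ω
  Rs1 = R2 + Rp1 (series, joined only at node 1) = 1.5 + 8.198 = 9.698 Ω
  Rp2 = R4 ‖ Rs1 (parallel, both between nodes 0 and 2) = 1/(1/620 + 1/9.698) = 9.549 Ω
R_th = 9.549 Ω

Final answer: V_th = 0.002816 V, R_th = 9.549 Ω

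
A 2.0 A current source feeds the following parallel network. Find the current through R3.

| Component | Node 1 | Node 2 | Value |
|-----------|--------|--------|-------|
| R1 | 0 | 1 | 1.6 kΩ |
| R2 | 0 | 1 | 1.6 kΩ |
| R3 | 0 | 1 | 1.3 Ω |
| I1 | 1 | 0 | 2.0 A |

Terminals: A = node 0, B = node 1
All resistors sit directly between nodes 0 and 1, so they are in parallel and share one voltage V; the full source current 2 A splits among them.
1/R_par = 1/1600 + 1/1600 + 1/1.3 = 0.7705 S  =>  R_par = 1.298 Ω
V = I × R_par = 2 × 1.298 = 2.596 V
I_R3 = V/R3 = 2.596/1.3 = 1.997 A

Final answer: 1.997 A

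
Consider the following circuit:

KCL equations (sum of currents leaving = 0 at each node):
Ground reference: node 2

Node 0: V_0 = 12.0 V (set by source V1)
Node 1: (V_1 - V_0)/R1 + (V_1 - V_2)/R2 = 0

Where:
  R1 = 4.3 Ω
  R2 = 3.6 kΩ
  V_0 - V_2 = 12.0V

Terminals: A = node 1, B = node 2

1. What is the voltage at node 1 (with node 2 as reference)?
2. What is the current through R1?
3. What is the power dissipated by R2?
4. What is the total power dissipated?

Nodal analysis, taking node 2 as the 0 V reference.
Source V1 fixes V_0 = 12 V.
KCL at each unknown node (sum of currents leaving = 0; resistances in Ω):
  Node 1: (V_1 - 12)/4.3 + (V_1 - 0)/3600 = 0
Collecting terms: 0.2328 × V_1 = 2.791  =>  V_1 = 11.99 V
Part 1:
  Read off the nodal solution: V_1 = 11.99 V
Part 2:
  I_R1 = (V_0 - V_1)/R1 = (12 - 11.99)/4.3 = 0.003329 A
  Magnitude: I_R1 = 0.003329 A
Part 3:
  I_R2 = (V_1 - V_2)/R2 = (11.99 - 0)/3600 = 0.003329 A
  P_R2 = I_R2² × R2 = (0.003329)² × 3600 = 0.0399 W
Part 4:
  Power in each resistor, P = (ΔV)²/R:
    P_R1 = (12 - 11.99)²/4.3 = 0.00004766 W
    P_R2 = (11.99 - 0)²/3600 = 0.0399 W
  P_total = P_R1 + P_R2 = 0.03995 W

Final answers:
1. V_1 = 11.99 V
2. I_R1 = 0.003329 A
3. P_R2 = 0.0399 W
4. P_total = 0.03995 W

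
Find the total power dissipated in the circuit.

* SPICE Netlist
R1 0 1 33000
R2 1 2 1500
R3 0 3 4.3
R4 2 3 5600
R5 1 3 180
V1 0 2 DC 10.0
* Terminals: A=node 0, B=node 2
Nodal analysis, taking node 2 as the 0 V reference.
Source V1 fixes V_0 = 10 V.
KCL at each unknown node (sum of currents leaving = 0; resistances in Ω):
  Node 1: (V_1 - 10)/33000 + (V_1 - 0)/1500 + (V_1 - V_3)/180 = 0
  Node 3: (V_3 - 10)/4.3 + (V_3 - 0)/5600 + (V_3 - V_1)/180 = 0
Collecting terms (coefficients in siemens):
  0.006253·V_1 - 0.005556·V_3 = 0.000303
  0.2383·V_3 - 0.005556·V_1 = 2.326
Determinant D = (0.006253)(0.2383) - (-0.005556)(-0.005556) = 0.001459
V_1 = [(0.000303)(0.2383) - (-0.005556)(2.326)]/D = 8.904 V
V_3 = [(0.006253)(2.326) - (0.000303)(-0.005556)]/D = 9.967 V
Power in each resistor, P = (ΔV)²/R:
  P_R1 = (10 - 8.904)²/33000 = 0.00003637 W
  P_R2 = (8.904 - 0)²/1500 = 0.05286 W
  P_R3 = (10 - 9.967)²/4.3 = 0.0002538 W
  P_R4 = (0 - 9.967)²/5600 = 0.01774 W
  P_R5 = (8.904 - 9.967)²/180 = 0.006272 W
P_total = P_R1 + P_R2 + P_R3 + P_R4 + P_R5 = 0.07716 W

Final answer: 0.07716 W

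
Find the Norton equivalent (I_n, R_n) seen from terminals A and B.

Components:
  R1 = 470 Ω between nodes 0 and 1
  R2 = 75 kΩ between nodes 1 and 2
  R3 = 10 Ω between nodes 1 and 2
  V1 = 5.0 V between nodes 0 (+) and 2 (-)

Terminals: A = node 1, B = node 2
Find the Thévenin equivalent first; then I_n = V_th/R_th and R_n = R_th.
Step 1 — V_th is the open-circuit voltage V_A - V_B (nothing connected across the terminals).
Nodal analysis, taking node 2 as the 0 V reference.
Source V1 fixes V_0 = 5 V.
KCL at each unknown node (sum of currents leaving = 0; resistances in Ω):
  Node 1: (V_1 - 5)/470 + (V_1 - 0)/75000 + (V_1 - 0)/10 = 0
Collecting terms: 0.1021 × V_1 = 0.01064  =>  V_1 = 0.1042 V
V_th = V_1 - V_2 = 0.1042 - 0 = 0.1042 V
Step 2 — R_th: zero the source — replace V1 by a short circuit (node 2 merges into node 0) — and find the resistance seen between A (node 1) and B (node 0).
Reduce the network between node 1 (A) and node 0 (B) by series/parallel combination:
  Rp1 = R1 ‖ R2 ‖ R3 (parallel, all between nodes 0 and 1) = 1/(1/470 + 1/75000 + 1/10) = 9.79 Ω
R_th = 9.79 Ω
I_n = V_th/R_th = 0.1042/9.79 = 0.01064 A, and R_n = R_th = 9.79 Ω

Final answer: I_n = 0.01064 A, R_n = 9.79 Ω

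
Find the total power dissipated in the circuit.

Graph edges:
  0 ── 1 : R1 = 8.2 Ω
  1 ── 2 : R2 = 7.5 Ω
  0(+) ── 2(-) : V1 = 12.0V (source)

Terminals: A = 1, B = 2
Nodal analysis, taking node 2 as the 0 V reference.
Source V1 fixes V_0 = 12 V.
KCL at each unknown node (sum of currents leaving = 0; resistances in Ω):
  Node 1: (V_1 - 12)/8.2 + (V_1 - 0)/7.5 = 0
Collecting terms: 0.2553 × V_1 = 1.463  =>  V_1 = 5.732 V
Power in each resistor, P = (ΔV)²/R:
  P_R1 = (12 - 5.732)²/8.2 = 4.79 W
  P_R2 = (5.732 - 0)²/7.5 = 4.382 W
P_total = P_R1 + P_R2 = 9.172 W

Final answer: 9.172 W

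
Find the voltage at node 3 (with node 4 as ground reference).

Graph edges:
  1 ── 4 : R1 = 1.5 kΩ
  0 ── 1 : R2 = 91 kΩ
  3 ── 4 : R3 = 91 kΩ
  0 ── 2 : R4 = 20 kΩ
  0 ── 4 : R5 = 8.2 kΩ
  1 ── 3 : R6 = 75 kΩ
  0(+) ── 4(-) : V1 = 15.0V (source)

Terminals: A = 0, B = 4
Nodal analysis, taking node 4 as the 0 V reference.
Source V1 fixes V_0 = 15 V.
KCL at each unknown node (sum of currents leaving = 0; resistances in Ω):
  Node 1: (V_1 - 0)/1500 + (V_1 - 15)/91000 + (V_1 - V_3)/75000 = 0
  Node 2: (V_2 - 15)/20000 = 0
  Node 3: (V_3 - 0)/91000 + (V_3 - V_1)/75000 = 0
Collecting terms (coefficients in siemens):
  0.000691·V_1 - 0.00001333·V_3 = 0.0001648
  0.00005·V_2 = 0.00075
  0.00002432·V_3 - 0.00001333·V_1 = 0
Solving these 3 simultaneous equations (Gaussian elimination) gives:
  V_1 = 0.2411 V, V_2 = 15 V, V_3 = 0.1322 V
The requested potential is V_3 = 0.1322 V.

Final answer: V_3 = 0.1322 V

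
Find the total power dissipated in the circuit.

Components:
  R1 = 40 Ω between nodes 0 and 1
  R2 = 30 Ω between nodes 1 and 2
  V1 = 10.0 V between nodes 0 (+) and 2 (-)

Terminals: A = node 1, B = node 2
Nodal analysis, taking node 2 as the 0 V reference.
Source V1 fixes V_0 = 10 V.
KCL at each unknown node (sum of currents leaving = 0; resistances in Ω):
  Node 1: (V_1 - 10)/40 + (V_1 - 0)/30 = 0
Collecting terms: 0.05833 × V_1 = 0.25  =>  V_1 = 4.286 V
Power in each resistor, P = (ΔV)²/R:
  P_R1 = (10 - 4.286)²/40 = 0.8163 W
  P_R2 = (4.286 - 0)²/30 = 0.6122 W
P_total = P_R1 + P_R2 = 1.429 W

Final answer: 1.429 W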